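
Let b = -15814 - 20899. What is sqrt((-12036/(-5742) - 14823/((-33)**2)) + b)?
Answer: I*sqrt(33634110738)/957 ≈ 191.64*I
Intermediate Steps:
b = -36713
sqrt((-12036/(-5742) - 14823/((-33)**2)) + b) = sqrt((-12036/(-5742) - 14823/((-33)**2)) - 36713) = sqrt((-12036*(-1/5742) - 14823/1089) - 36713) = sqrt((2006/957 - 14823*1/1089) - 36713) = sqrt((2006/957 - 1647/121) - 36713) = sqrt(-121223/10527 - 36713) = sqrt(-386598974/10527) = I*sqrt(33634110738)/957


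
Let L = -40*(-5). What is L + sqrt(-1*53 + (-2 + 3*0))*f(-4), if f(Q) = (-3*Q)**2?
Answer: 200 + 144*I*sqrt(55) ≈ 200.0 + 1067.9*I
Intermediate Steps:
f(Q) = 9*Q**2
L = 200
L + sqrt(-1*53 + (-2 + 3*0))*f(-4) = 200 + sqrt(-1*53 + (-2 + 3*0))*(9*(-4)**2) = 200 + sqrt(-53 + (-2 + 0))*(9*16) = 200 + sqrt(-53 - 2)*144 = 200 + sqrt(-55)*144 = 200 + (I*sqrt(55))*144 = 200 + 144*I*sqrt(55)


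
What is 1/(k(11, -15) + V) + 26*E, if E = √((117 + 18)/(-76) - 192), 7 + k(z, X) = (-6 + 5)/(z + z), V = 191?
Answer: 22/4047 + 13*I*√279813/19 ≈ 0.0054361 + 361.93*I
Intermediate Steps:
k(z, X) = -7 - 1/(2*z) (k(z, X) = -7 + (-6 + 5)/(z + z) = -7 - 1/(2*z))
E = I*√279813/38 (E = √(135*(-1/76) - 192) = √(-135/76 - 192) = √(-14727/76) = I*√279813/38 ≈ 13.92*I)
1/(k(11, -15) + V) + 26*E = 1/((-7 - ½/11) + 191) + 26*(I*√279813/38) = 1/((-7 - ½*1/11) + 191) + 13*I*√279813/19 = 1/((-7 - 1/22) + 191) + 13*I*√279813/19 = 1/(-155/22 + 191) + 13*I*√279813/19 = 1/(4047/22) + 13*I*√279813/19 = 22/4047 + 13*I*√279813/19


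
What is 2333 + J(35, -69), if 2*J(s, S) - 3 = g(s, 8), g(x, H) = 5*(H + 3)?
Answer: 2362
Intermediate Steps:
g(x, H) = 15 + 5*H (g(x, H) = 5*(3 + H) = 15 + 5*H)
J(s, S) = 29 (J(s, S) = 3/2 + (15 + 5*8)/2 = 3/2 + (15 + 40)/2 = 3/2 + (½)*55 = 3/2 + 55/2 = 29)
2333 + J(35, -69) = 2333 + 29 = 2362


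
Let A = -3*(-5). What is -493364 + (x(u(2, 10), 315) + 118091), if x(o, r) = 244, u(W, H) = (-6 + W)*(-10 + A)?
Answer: -375029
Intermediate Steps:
A = 15
u(W, H) = -30 + 5*W (u(W, H) = (-6 + W)*(-10 + 15) = (-6 + W)*5 = -30 + 5*W)
-493364 + (x(u(2, 10), 315) + 118091) = -493364 + (244 + 118091) = -493364 + 118335 = -375029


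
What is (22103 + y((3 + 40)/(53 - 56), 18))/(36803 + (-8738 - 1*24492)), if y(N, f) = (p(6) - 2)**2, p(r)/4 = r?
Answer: 7529/1191 ≈ 6.3216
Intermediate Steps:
p(r) = 4*r
y(N, f) = 484 (y(N, f) = (4*6 - 2)**2 = (24 - 2)**2 = 22**2 = 484)
(22103 + y((3 + 40)/(53 - 56), 18))/(36803 + (-8738 - 1*24492)) = (22103 + 484)/(36803 + (-8738 - 1*24492)) = 22587/(36803 + (-8738 - 24492)) = 22587/(36803 - 33230) = 22587/3573 = 22587*(1/3573) = 7529/1191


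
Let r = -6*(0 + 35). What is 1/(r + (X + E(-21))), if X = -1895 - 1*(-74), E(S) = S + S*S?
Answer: -1/1611 ≈ -0.00062073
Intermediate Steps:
E(S) = S + S²
X = -1821 (X = -1895 + 74 = -1821)
r = -210 (r = -6*35 = -210)
1/(r + (X + E(-21))) = 1/(-210 + (-1821 - 21*(1 - 21))) = 1/(-210 + (-1821 - 21*(-20))) = 1/(-210 + (-1821 + 420)) = 1/(-210 - 1401) = 1/(-1611) = -1/1611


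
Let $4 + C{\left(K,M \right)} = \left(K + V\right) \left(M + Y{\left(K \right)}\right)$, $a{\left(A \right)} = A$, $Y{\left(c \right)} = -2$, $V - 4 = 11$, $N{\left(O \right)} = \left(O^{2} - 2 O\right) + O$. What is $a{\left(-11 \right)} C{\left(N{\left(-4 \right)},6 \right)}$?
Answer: $-1496$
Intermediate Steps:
$N{\left(O \right)} = O^{2} - O$
$V = 15$ ($V = 4 + 11 = 15$)
$C{\left(K,M \right)} = -4 + \left(-2 + M\right) \left(15 + K\right)$ ($C{\left(K,M \right)} = -4 + \left(K + 15\right) \left(M - 2\right) = -4 + \left(15 + K\right) \left(-2 + M\right) = -4 + \left(-2 + M\right) \left(15 + K\right)$)
$a{\left(-11 \right)} C{\left(N{\left(-4 \right)},6 \right)} = - 11 \left(-34 - 2 \left(- 4 \left(-1 - 4\right)\right) + 15 \cdot 6 + - 4 \left(-1 - 4\right) 6\right) = - 11 \left(-34 - 2 \left(\left(-4\right) \left(-5\right)\right) + 90 + \left(-4\right) \left(-5\right) 6\right) = - 11 \left(-34 - 40 + 90 + 20 \cdot 6\right) = - 11 \left(-34 - 40 + 90 + 120\right) = \left(-11\right) 136 = -1496$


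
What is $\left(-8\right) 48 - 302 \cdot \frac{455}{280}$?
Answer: $- \frac{3499}{4} \approx -874.75$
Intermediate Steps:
$\left(-8\right) 48 - 302 \cdot \frac{455}{280} = -384 - 302 \cdot 455 \cdot \frac{1}{280} = -384 - \frac{1963}{4} = - \frac{3499}{4}$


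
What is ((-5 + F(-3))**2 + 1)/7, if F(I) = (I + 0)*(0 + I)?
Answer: 17/7 ≈ 2.4286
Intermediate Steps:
F(I) = I**2 (F(I) = I*I = I**2)
((-5 + F(-3))**2 + 1)/7 = ((-5 + (-3)**2)**2 + 1)/7 = ((-5 + 9)**2 + 1)/7 = (4**2 + 1)/7 = (16 + 1)/7 = (1/7)*17 = 17/7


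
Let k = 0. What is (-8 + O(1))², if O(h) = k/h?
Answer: 64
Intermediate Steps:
O(h) = 0 (O(h) = 0/h = 0)
(-8 + O(1))² = (-8 + 0)² = (-8)² = 64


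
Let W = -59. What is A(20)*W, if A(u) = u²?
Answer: -23600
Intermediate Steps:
A(20)*W = 20²*(-59) = 400*(-59) = -23600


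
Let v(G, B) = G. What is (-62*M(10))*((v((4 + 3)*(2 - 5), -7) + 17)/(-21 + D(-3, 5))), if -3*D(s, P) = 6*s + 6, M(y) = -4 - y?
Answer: 3472/17 ≈ 204.24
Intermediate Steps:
D(s, P) = -2 - 2*s (D(s, P) = -(6*s + 6)/3 = -(6 + 6*s)/3 = -2 - 2*s)
(-62*M(10))*((v((4 + 3)*(2 - 5), -7) + 17)/(-21 + D(-3, 5))) = (-62*(-4 - 1*10))*(((4 + 3)*(2 - 5) + 17)/(-21 + (-2 - 2*(-3)))) = (-62*(-4 - 10))*((7*(-3) + 17)/(-21 + (-2 + 6))) = (-62*(-14))*((-21 + 17)/(-21 + 4)) = 868*(-4/(-17)) = 868*(-4*(-1/17)) = 868*(4/17) = 3472/17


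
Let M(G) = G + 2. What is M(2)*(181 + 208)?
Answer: 1556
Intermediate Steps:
M(G) = 2 + G
M(2)*(181 + 208) = (2 + 2)*(181 + 208) = 4*389 = 1556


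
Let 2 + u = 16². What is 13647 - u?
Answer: 13393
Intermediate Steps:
u = 254 (u = -2 + 16² = -2 + 256 = 254)
13647 - u = 13647 - 1*254 = 13647 - 254 = 13393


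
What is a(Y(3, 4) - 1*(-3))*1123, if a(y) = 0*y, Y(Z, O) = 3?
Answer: 0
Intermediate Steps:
a(y) = 0
a(Y(3, 4) - 1*(-3))*1123 = 0*1123 = 0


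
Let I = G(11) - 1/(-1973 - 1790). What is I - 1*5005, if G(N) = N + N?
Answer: -18751028/3763 ≈ -4983.0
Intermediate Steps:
G(N) = 2*N
I = 82787/3763 (I = 2*11 - 1/(-1973 - 1790) = 22 - 1/(-3763) = 22 - 1*(-1/3763) = 22 + 1/3763 = 82787/3763 ≈ 22.000)
I - 1*5005 = 82787/3763 - 1*5005 = 82787/3763 - 5005 = -18751028/3763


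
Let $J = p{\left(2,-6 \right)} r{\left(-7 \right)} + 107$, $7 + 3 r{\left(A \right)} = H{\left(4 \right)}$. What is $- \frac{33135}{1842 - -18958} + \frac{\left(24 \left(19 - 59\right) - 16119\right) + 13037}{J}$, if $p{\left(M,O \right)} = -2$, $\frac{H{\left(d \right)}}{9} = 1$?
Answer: $- \frac{52544919}{1318720} \approx -39.845$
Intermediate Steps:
$H{\left(d \right)} = 9$ ($H{\left(d \right)} = 9 \cdot 1 = 9$)
$r{\left(A \right)} = \frac{2}{3}$ ($r{\left(A \right)} = - \frac{7}{3} + \frac{1}{3} \cdot 9 = - \frac{7}{3} + 3 = \frac{2}{3}$)
$J = \frac{317}{3}$ ($J = \left(-2\right) \frac{2}{3} + 107 = - \frac{4}{3} + 107 = \frac{317}{3} \approx 105.67$)
$- \frac{33135}{1842 - -18958} + \frac{\left(24 \left(19 - 59\right) - 16119\right) + 13037}{J} = - \frac{33135}{1842 - -18958} + \frac{\left(24 \left(19 - 59\right) - 16119\right) + 13037}{\frac{317}{3}} = - \frac{33135}{1842 + 18958} + \left(\left(24 \left(-40\right) - 16119\right) + 13037\right) \frac{3}{317} = - \frac{33135}{20800} + \left(\left(-960 - 16119\right) + 13037\right) \frac{3}{317} = \left(-33135\right) \frac{1}{20800} + \left(-17079 + 13037\right) \frac{3}{317} = - \frac{6627}{4160} - \frac{12126}{317} = - \frac{52544919}{1318720}$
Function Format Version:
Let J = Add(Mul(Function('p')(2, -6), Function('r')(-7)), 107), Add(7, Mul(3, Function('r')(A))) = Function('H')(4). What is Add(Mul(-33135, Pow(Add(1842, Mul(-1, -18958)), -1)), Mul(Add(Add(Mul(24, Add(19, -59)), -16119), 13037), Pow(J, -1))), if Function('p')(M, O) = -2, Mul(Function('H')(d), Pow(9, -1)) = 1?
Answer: Rational(-52544919, 1318720) ≈ -39.845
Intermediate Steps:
Function('H')(d) = 9 (Function('H')(d) = Mul(9, 1) = 9)
Function('r')(A) = Rational(2, 3) (Function('r')(A) = Add(Rational(-7, 3), Mul(Rational(1, 3), 9)) = Add(Rational(-7, 3), 3) = Rational(2, 3))
J = Rational(317, 3) (J = Add(Mul(-2, Rational(2, 3)), 107) = Add(Rational(-4, 3), 107) = Rational(317, 3) ≈ 105.67)
Add(Mul(-33135, Pow(Add(1842, Mul(-1, -18958)), -1)), Mul(Add(Add(Mul(24, Add(19, -59)), -16119), 13037), Pow(J, -1))) = Add(Mul(-33135, Pow(Add(1842, Mul(-1, -18958)), -1)), Mul(Add(Add(Mul(24, Add(19, -59)), -16119), 13037), Pow(Rational(317, 3), -1))) = Add(Mul(-33135, Pow(Add(1842, 18958), -1)), Mul(Add(Add(Mul(24, -40), -16119), 13037), Rational(3, 317))) = Add(Mul(-33135, Pow(20800, -1)), Mul(Add(Add(-960, -16119), 13037), Rational(3, 317))) = Add(Mul(-33135, Rational(1, 20800)), Mul(Add(-17079, 13037), Rational(3, 317))) = Add(Rational(-6627, 4160), Mul(-4042, Rational(3, 317))) = Add(Rational(-6627, 4160), Rational(-12126, 317)) = Rational(-52544919, 1318720)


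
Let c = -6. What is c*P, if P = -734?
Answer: 4404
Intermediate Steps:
c*P = -6*(-734) = 4404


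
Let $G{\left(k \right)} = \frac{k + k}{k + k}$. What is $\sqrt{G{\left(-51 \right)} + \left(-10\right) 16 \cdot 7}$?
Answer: $i \sqrt{1119} \approx 33.451 i$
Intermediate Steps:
$G{\left(k \right)} = 1$ ($G{\left(k \right)} = \frac{2 k}{2 k} = 2 k \frac{1}{2 k} = 1$)
$\sqrt{G{\left(-51 \right)} + \left(-10\right) 16 \cdot 7} = \sqrt{1 + \left(-10\right) 16 \cdot 7} = \sqrt{1 - 1120} = \sqrt{-1119} = i \sqrt{1119}$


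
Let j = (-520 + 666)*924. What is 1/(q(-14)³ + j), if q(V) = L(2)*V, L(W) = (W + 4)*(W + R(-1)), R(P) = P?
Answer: -1/457800 ≈ -2.1844e-6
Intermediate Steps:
j = 134904 (j = 146*924 = 134904)
L(W) = (-1 + W)*(4 + W) (L(W) = (W + 4)*(W - 1) = (4 + W)*(-1 + W) = (-1 + W)*(4 + W))
q(V) = 6*V (q(V) = (-4 + 2² + 3*2)*V = (-4 + 4 + 6)*V = 6*V)
1/(q(-14)³ + j) = 1/((6*(-14))³ + 134904) = 1/((-84)³ + 134904) = 1/(-592704 + 134904) = 1/(-457800) = -1/457800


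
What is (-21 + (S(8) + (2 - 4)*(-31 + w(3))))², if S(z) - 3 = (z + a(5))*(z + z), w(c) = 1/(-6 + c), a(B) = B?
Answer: 574564/9 ≈ 63840.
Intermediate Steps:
S(z) = 3 + 2*z*(5 + z) (S(z) = 3 + (z + 5)*(z + z) = 3 + (5 + z)*(2*z) = 3 + 2*z*(5 + z))
(-21 + (S(8) + (2 - 4)*(-31 + w(3))))² = (-21 + ((3 + 2*8² + 10*8) + (2 - 4)*(-31 + 1/(-6 + 3))))² = (-21 + ((3 + 2*64 + 80) - 2*(-31 + 1/(-3))))² = (-21 + ((3 + 128 + 80) - 2*(-31 - ⅓)))² = (-21 + (211 - 2*(-94/3)))² = (-21 + (211 + 188/3))² = (-21 + 821/3)² = (758/3)² = 574564/9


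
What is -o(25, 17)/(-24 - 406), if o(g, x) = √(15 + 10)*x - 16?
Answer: 69/430 ≈ 0.16047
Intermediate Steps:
o(g, x) = -16 + 5*x (o(g, x) = √25*x - 16 = 5*x - 16 = -16 + 5*x)
-o(25, 17)/(-24 - 406) = -(-16 + 5*17)/(-24 - 406) = -(-16 + 85)/(-430) = -69*(-1)/430 = -1*(-69/430) = 69/430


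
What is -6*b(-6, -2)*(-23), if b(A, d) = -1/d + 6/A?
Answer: -69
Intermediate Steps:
-6*b(-6, -2)*(-23) = -6*(-1/(-2) + 6/(-6))*(-23) = -6*(-1*(-1/2) + 6*(-1/6))*(-23) = -6*(1/2 - 1)*(-23) = -6*(-1/2)*(-23) = 3*(-23) = -69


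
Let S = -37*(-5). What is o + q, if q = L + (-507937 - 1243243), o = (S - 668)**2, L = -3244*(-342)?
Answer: -408443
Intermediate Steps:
S = 185
L = 1109448
o = 233289 (o = (185 - 668)**2 = (-483)**2 = 233289)
q = -641732 (q = 1109448 + (-507937 - 1243243) = 1109448 - 1751180 = -641732)
o + q = 233289 - 641732 = -408443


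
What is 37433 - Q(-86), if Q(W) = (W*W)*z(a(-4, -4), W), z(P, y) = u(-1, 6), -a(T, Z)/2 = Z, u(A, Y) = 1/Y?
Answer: 108601/3 ≈ 36200.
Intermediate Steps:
a(T, Z) = -2*Z
z(P, y) = 1/6
Q(W) = W**2/6 (Q(W) = (W*W)*(1/6) = W**2*(1/6) = W**2/6)
37433 - Q(-86) = 37433 - (-86)**2/6 = 37433 - 7396/6 = 37433 - 1*3698/3 = 37433 - 3698/3 = 108601/3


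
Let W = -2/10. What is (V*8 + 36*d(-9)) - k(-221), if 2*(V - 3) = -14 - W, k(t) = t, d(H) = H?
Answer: -671/5 ≈ -134.20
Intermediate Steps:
W = -1/5 (W = -2*1/10 = -1/5 ≈ -0.20000)
V = -39/10 (V = 3 + (-14 - 1*(-1/5))/2 = 3 + (-14 + 1/5)/2 = 3 + (1/2)*(-69/5) = 3 - 69/10 = -39/10 ≈ -3.9000)
(V*8 + 36*d(-9)) - k(-221) = (-39/10*8 + 36*(-9)) - 1*(-221) = (-156/5 - 324) + 221 = -1776/5 + 221 = -671/5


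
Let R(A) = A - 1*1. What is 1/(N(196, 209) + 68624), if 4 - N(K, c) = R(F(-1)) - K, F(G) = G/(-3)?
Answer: 3/206474 ≈ 1.4530e-5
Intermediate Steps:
F(G) = -G/3 (F(G) = G*(-1/3) = -G/3)
R(A) = -1 + A (R(A) = A - 1 = -1 + A)
N(K, c) = 14/3 + K (N(K, c) = 4 - ((-1 - 1/3*(-1)) - K) = 4 - ((-1 + 1/3) - K) = 4 - (-2/3 - K) = 4 + (2/3 + K) = 14/3 + K)
1/(N(196, 209) + 68624) = 1/((14/3 + 196) + 68624) = 1/(602/3 + 68624) = 1/(206474/3) = 3/206474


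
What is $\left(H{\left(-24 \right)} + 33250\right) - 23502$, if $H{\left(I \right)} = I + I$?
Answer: $9700$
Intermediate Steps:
$H{\left(I \right)} = 2 I$
$\left(H{\left(-24 \right)} + 33250\right) - 23502 = \left(2 \left(-24\right) + 33250\right) - 23502 = \left(-48 + 33250\right) - 23502 = 33202 - 23502 = 9700$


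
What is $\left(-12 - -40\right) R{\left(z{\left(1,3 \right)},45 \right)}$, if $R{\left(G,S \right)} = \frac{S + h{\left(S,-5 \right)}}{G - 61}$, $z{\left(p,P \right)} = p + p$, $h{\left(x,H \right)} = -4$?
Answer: $- \frac{1148}{59} \approx -19.458$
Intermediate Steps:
$z{\left(p,P \right)} = 2 p$
$R{\left(G,S \right)} = \frac{-4 + S}{-61 + G}$ ($R{\left(G,S \right)} = \frac{S - 4}{G - 61} = \frac{-4 + S}{-61 + G}$)
$\left(-12 - -40\right) R{\left(z{\left(1,3 \right)},45 \right)} = \left(-12 - -40\right) \frac{-4 + 45}{-61 + 2 \cdot 1} = \left(-12 + 40\right) \frac{1}{-61 + 2} \cdot 41 = 28 \frac{1}{-59} \cdot 41 = 28 \left(\left(- \frac{1}{59}\right) 41\right) = 28 \left(- \frac{41}{59}\right) = - \frac{1148}{59}$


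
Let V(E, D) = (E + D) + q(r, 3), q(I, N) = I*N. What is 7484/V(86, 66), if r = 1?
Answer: 7484/155 ≈ 48.284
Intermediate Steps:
V(E, D) = 3 + D + E (V(E, D) = (E + D) + 1*3 = (D + E) + 3 = 3 + D + E)
7484/V(86, 66) = 7484/(3 + 66 + 86) = 7484/155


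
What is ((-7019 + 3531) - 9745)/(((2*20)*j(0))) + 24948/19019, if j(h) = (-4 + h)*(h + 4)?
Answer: 3475911/158080 ≈ 21.988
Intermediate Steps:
j(h) = (-4 + h)*(4 + h)
((-7019 + 3531) - 9745)/(((2*20)*j(0))) + 24948/19019 = ((-7019 + 3531) - 9745)/(((2*20)*(-16 + 0²))) + 24948/19019 = (-3488 - 9745)/((40*(-16 + 0))) + 24948*(1/19019) = -13233/(40*(-16)) + 324/247 = -13233/(-640) + 324/247 = -13233*(-1/640) + 324/247 = 13233/640 + 324/247 = 3475911/158080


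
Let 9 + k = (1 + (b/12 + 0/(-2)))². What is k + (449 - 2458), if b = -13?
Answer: -290591/144 ≈ -2018.0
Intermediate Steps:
k = -1295/144 (k = -9 + (1 + (-13/12 + 0/(-2)))² = -9 + (1 + (-13*1/12 + 0*(-½)))² = -9 + (1 + (-13/12 + 0))² = -9 + (1 - 13/12)² = -9 + (-1/12)² = -9 + 1/144 = -1295/144 ≈ -8.9931)
k + (449 - 2458) = -1295/144 + (449 - 2458) = -1295/144 - 2009 = -290591/144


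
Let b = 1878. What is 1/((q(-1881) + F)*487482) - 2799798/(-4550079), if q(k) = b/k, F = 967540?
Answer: 91998086650371608253/149510272564875706268 ≈ 0.61533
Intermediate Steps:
q(k) = 1878/k
1/((q(-1881) + F)*487482) - 2799798/(-4550079) = 1/((1878/(-1881) + 967540)*487482) - 2799798/(-4550079) = (1/487482)/(1878*(-1/1881) + 967540) - 2799798*(-1/4550079) = (1/487482)/(-626/627 + 967540) + 933266/1516693 = (1/487482)/(606646954/627) + 933266/1516693 = (627/606646954)*(1/487482) + 933266/1516693 = 209/98576490143276 + 933266/1516693 = 91998086650371608253/149510272564875706268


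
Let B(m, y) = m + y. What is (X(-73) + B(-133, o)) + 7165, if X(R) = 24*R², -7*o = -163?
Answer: 944659/7 ≈ 1.3495e+5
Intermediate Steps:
o = 163/7 (o = -⅐*(-163) = 163/7 ≈ 23.286)
(X(-73) + B(-133, o)) + 7165 = (24*(-73)² + (-133 + 163/7)) + 7165 = (24*5329 - 768/7) + 7165 = (127896 - 768/7) + 7165 = 894504/7 + 7165 = 944659/7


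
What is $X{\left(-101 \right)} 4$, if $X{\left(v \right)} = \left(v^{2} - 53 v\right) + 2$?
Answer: $62224$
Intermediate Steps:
$X{\left(v \right)} = 2 + v^{2} - 53 v$
$X{\left(-101 \right)} 4 = \left(2 + \left(-101\right)^{2} - -5353\right) 4 = \left(2 + 10201 + 5353\right) 4 = 15556 \cdot 4 = 62224$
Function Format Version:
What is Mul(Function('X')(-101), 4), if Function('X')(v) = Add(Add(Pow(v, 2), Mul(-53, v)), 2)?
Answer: 62224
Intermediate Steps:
Function('X')(v) = Add(2, Pow(v, 2), Mul(-53, v))
Mul(Function('X')(-101), 4) = Mul(Add(2, Pow(-101, 2), Mul(-53, -101)), 4) = Mul(Add(2, 10201, 5353), 4) = Mul(15556, 4) = 62224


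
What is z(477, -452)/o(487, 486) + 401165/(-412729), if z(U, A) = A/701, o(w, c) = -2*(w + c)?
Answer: -273530538291/281511307217 ≈ -0.97165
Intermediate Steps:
o(w, c) = -2*c - 2*w (o(w, c) = -2*(c + w) = -2*c - 2*w)
z(U, A) = A/701 (z(U, A) = A*(1/701) = A/701)
z(477, -452)/o(487, 486) + 401165/(-412729) = ((1/701)*(-452))/(-2*486 - 2*487) + 401165/(-412729) = -452/(701*(-972 - 974)) + 401165*(-1/412729) = -452/701/(-1946) - 401165/412729 = -452/701*(-1/1946) - 401165/412729 = 226/682073 - 401165/412729 = -273530538291/281511307217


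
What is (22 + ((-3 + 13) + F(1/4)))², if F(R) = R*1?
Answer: 16641/16 ≈ 1040.1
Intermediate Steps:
F(R) = R
(22 + ((-3 + 13) + F(1/4)))² = (22 + ((-3 + 13) + 1/4))² = (22 + (10 + ¼))² = (22 + 41/4)² = (129/4)² = 16641/16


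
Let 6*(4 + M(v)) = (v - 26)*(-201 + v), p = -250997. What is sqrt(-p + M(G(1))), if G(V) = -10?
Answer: sqrt(252259) ≈ 502.25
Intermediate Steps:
M(v) = -4 + (-201 + v)*(-26 + v)/6 (M(v) = -4 + ((v - 26)*(-201 + v))/6 = -4 + ((-26 + v)*(-201 + v))/6 = -4 + ((-201 + v)*(-26 + v))/6 = -4 + (-201 + v)*(-26 + v)/6)
sqrt(-p + M(G(1))) = sqrt(-1*(-250997) + (867 - 227/6*(-10) + (1/6)*(-10)**2)) = sqrt(250997 + (867 + 1135/3 + (1/6)*100)) = sqrt(250997 + (867 + 1135/3 + 50/3)) = sqrt(250997 + 1262) = sqrt(252259)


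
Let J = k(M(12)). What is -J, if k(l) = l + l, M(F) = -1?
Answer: 2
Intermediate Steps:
k(l) = 2*l
J = -2 (J = 2*(-1) = -2)
-J = -1*(-2) = 2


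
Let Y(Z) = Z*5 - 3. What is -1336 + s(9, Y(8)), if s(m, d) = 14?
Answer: -1322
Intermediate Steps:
Y(Z) = -3 + 5*Z (Y(Z) = 5*Z - 3 = -3 + 5*Z)
-1336 + s(9, Y(8)) = -1336 + 14 = -1322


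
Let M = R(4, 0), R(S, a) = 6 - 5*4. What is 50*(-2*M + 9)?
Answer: 1850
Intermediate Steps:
R(S, a) = -14 (R(S, a) = 6 - 20 = -14)
M = -14
50*(-2*M + 9) = 50*(-2*(-14) + 9) = 50*(28 + 9) = 50*37 = 1850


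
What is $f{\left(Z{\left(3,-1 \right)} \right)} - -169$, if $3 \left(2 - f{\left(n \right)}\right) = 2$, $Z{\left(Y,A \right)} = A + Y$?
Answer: $\frac{511}{3} \approx 170.33$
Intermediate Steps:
$f{\left(n \right)} = \frac{4}{3}$ ($f{\left(n \right)} = 2 - \frac{2}{3} = \frac{4}{3}$)
$f{\left(Z{\left(3,-1 \right)} \right)} - -169 = \frac{4}{3} - -169 = \frac{4}{3} + 169 = \frac{511}{3}$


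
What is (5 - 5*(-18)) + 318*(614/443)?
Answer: 237337/443 ≈ 535.75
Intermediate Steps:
(5 - 5*(-18)) + 318*(614/443) = (5 + 90) + 318*(614*(1/443)) = 95 + 318*(614/443) = 95 + 195252/443 = 237337/443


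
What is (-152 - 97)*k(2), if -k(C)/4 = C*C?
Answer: 3984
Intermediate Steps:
k(C) = -4*C² (k(C) = -4*C*C = -4*C²)
(-152 - 97)*k(2) = (-152 - 97)*(-4*2²) = -(-996)*4 = -249*(-16) = 3984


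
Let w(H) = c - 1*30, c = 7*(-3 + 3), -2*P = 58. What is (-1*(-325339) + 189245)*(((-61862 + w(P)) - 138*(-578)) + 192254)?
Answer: 108127477584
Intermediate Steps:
P = -29 (P = -½*58 = -29)
c = 0 (c = 7*0 = 0)
w(H) = -30 (w(H) = 0 - 1*30 = 0 - 30 = -30)
(-1*(-325339) + 189245)*(((-61862 + w(P)) - 138*(-578)) + 192254) = (-1*(-325339) + 189245)*(((-61862 - 30) - 138*(-578)) + 192254) = (325339 + 189245)*((-61892 + 79764) + 192254) = 514584*(17872 + 192254) = 514584*210126 = 108127477584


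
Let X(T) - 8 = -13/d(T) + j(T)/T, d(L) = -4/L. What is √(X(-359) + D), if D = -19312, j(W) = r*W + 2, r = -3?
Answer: I*√10554712367/718 ≈ 143.09*I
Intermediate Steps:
j(W) = 2 - 3*W (j(W) = -3*W + 2 = 2 - 3*W)
X(T) = 8 + 13*T/4 + (2 - 3*T)/T (X(T) = 8 + (-13*(-T/4) + (2 - 3*T)/T) = 8 + (-(-13)*T/4 + (2 - 3*T)/T) = 8 + (13*T/4 + (2 - 3*T)/T) = 8 + 13*T/4 + (2 - 3*T)/T)
√(X(-359) + D) = √((5 + 2/(-359) + (13/4)*(-359)) - 19312) = √((5 + 2*(-1/359) - 4667/4) - 19312) = √((5 - 2/359 - 4667/4) - 19312) = √(-1668281/1436 - 19312) = √(-29400313/1436) = I*√10554712367/718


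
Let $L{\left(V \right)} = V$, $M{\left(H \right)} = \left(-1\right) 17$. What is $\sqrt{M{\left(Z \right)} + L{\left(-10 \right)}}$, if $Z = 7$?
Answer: $3 i \sqrt{3} \approx 5.1962 i$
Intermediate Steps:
$M{\left(H \right)} = -17$
$\sqrt{M{\left(Z \right)} + L{\left(-10 \right)}} = \sqrt{-17 - 10} = \sqrt{-27} = 3 i \sqrt{3}$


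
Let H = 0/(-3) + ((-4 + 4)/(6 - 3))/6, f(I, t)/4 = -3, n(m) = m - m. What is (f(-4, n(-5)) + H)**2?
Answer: 144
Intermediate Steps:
n(m) = 0
f(I, t) = -12 (f(I, t) = 4*(-3) = -12)
H = 0 (H = 0*(-1/3) + (0/3)*(1/6) = 0 + (0*(1/3))*(1/6) = 0 + 0*(1/6) = 0 + 0 = 0)
(f(-4, n(-5)) + H)**2 = (-12 + 0)**2 = (-12)**2 = 144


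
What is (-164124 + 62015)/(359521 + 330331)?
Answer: -3521/23788 ≈ -0.14802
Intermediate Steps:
(-164124 + 62015)/(359521 + 330331) = -102109/689852 = -102109*1/689852 = -3521/23788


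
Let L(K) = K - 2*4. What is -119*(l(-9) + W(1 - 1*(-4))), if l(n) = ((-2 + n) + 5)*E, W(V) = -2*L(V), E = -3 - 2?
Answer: -4284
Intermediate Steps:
L(K) = -8 + K (L(K) = K - 8 = -8 + K)
E = -5
W(V) = 16 - 2*V (W(V) = -2*(-8 + V) = 16 - 2*V)
l(n) = -15 - 5*n (l(n) = ((-2 + n) + 5)*(-5) = (3 + n)*(-5) = -15 - 5*n)
-119*(l(-9) + W(1 - 1*(-4))) = -119*((-15 - 5*(-9)) + (16 - 2*(1 - 1*(-4)))) = -119*((-15 + 45) + (16 - 2*(1 + 4))) = -119*(30 + (16 - 2*5)) = -119*(30 + (16 - 10)) = -119*(30 + 6) = -119*36 = -4284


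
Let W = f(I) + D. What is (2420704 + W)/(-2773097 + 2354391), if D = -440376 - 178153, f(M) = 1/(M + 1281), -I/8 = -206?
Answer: -2639285288/613194937 ≈ -4.3042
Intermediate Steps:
I = 1648 (I = -8*(-206) = 1648)
f(M) = 1/(1281 + M)
D = -618529
W = -1811671440/2929 (W = 1/(1281 + 1648) - 618529 = 1/2929 - 618529 = -1811671440/2929 ≈ -6.1853e+5)
(2420704 + W)/(-2773097 + 2354391) = (2420704 - 1811671440/2929)/(-2773097 + 2354391) = (5278570576/2929)/(-418706) = (5278570576/2929)*(-1/418706) = -2639285288/613194937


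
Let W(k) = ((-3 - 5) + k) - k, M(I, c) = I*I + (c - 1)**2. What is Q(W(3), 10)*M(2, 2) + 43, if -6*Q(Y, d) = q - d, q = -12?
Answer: 184/3 ≈ 61.333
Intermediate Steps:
M(I, c) = I**2 + (-1 + c)**2
W(k) = -8 (W(k) = (-8 + k) - k = -8)
Q(Y, d) = 2 + d/6 (Q(Y, d) = -(-12 - d)/6 = 2 + d/6)
Q(W(3), 10)*M(2, 2) + 43 = (2 + (1/6)*10)*(2**2 + (-1 + 2)**2) + 43 = (2 + 5/3)*(4 + 1**2) + 43 = 11*(4 + 1)/3 + 43 = (11/3)*5 + 43 = 55/3 + 43 = 184/3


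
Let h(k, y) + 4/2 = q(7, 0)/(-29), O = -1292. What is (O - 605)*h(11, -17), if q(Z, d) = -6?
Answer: 98644/29 ≈ 3401.5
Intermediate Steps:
h(k, y) = -52/29 (h(k, y) = -2 - 6/(-29) = -2 - 6*(-1/29) = -2 + 6/29 = -52/29)
(O - 605)*h(11, -17) = (-1292 - 605)*(-52/29) = -1897*(-52/29) = 98644/29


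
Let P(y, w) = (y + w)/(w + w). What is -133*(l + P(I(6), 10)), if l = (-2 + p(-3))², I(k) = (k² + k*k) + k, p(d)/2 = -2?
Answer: -26866/5 ≈ -5373.2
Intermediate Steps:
p(d) = -4 (p(d) = 2*(-2) = -4)
I(k) = k + 2*k² (I(k) = (k² + k²) + k = 2*k² + k = k + 2*k²)
l = 36 (l = (-2 - 4)² = (-6)² = 36)
P(y, w) = (w + y)/(2*w) (P(y, w) = (w + y)/((2*w)) = (w + y)*(1/(2*w)) = (w + y)/(2*w))
-133*(l + P(I(6), 10)) = -133*(36 + (½)*(10 + 6*(1 + 2*6))/10) = -133*(36 + (½)*(⅒)*(10 + 6*(1 + 12))) = -133*(36 + (½)*(⅒)*(10 + 6*13)) = -133*(36 + (½)*(⅒)*(10 + 78)) = -133*(36 + (½)*(⅒)*88) = -133*(36 + 22/5) = -133*202/5 = -26866/5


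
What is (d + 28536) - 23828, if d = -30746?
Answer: -26038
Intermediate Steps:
(d + 28536) - 23828 = (-30746 + 28536) - 23828 = -2210 - 23828 = -26038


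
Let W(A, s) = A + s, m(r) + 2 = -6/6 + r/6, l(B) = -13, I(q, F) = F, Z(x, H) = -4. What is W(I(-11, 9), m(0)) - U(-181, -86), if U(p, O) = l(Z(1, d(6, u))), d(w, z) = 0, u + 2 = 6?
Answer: 19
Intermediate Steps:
u = 4 (u = -2 + 6 = 4)
U(p, O) = -13
m(r) = -3 + r/6 (m(r) = -2 + (-6/6 + r/6) = -2 + (-6*⅙ + r*(⅙)) = -2 + (-1 + r/6) = -3 + r/6)
W(I(-11, 9), m(0)) - U(-181, -86) = (9 + (-3 + (⅙)*0)) - 1*(-13) = (9 + (-3 + 0)) + 13 = (9 - 3) + 13 = 6 + 13 = 19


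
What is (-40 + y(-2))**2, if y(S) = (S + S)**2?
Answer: 576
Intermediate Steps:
y(S) = 4*S**2 (y(S) = (2*S)**2 = 4*S**2)
(-40 + y(-2))**2 = (-40 + 4*(-2)**2)**2 = (-40 + 4*4)**2 = (-40 + 16)**2 = (-24)**2 = 576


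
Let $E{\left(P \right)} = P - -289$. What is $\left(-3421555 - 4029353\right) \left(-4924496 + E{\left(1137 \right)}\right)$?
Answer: $36681341647560$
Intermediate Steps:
$E{\left(P \right)} = 289 + P$ ($E{\left(P \right)} = P + 289 = 289 + P$)
$\left(-3421555 - 4029353\right) \left(-4924496 + E{\left(1137 \right)}\right) = \left(-3421555 - 4029353\right) \left(-4924496 + \left(289 + 1137\right)\right) = - 7450908 \left(-4924496 + 1426\right) = \left(-7450908\right) \left(-4923070\right) = 36681341647560$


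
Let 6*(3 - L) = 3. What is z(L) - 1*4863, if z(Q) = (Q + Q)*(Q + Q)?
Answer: -4838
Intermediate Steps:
L = 5/2 (L = 3 - ⅙*3 = 3 - ½ = 5/2 ≈ 2.5000)
z(Q) = 4*Q² (z(Q) = (2*Q)*(2*Q) = 4*Q²)
z(L) - 1*4863 = 4*(5/2)² - 1*4863 = 4*(25/4) - 4863 = 25 - 4863 = -4838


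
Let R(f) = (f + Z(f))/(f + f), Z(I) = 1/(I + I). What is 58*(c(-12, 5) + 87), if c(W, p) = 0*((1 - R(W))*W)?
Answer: 5046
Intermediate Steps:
Z(I) = 1/(2*I)
R(f) = (f + 1/(2*f))/(2*f) (R(f) = (f + 1/(2*f))/(f + f) = (f + 1/(2*f))/((2*f)) = (f + 1/(2*f))*(1/(2*f)) = (f + 1/(2*f))/(2*f))
c(W, p) = 0 (c(W, p) = 0*((1 - (1/2 + 1/(4*W**2)))*W) = 0*((1 + (-1/2 - 1/(4*W**2)))*W) = 0*((1/2 - 1/(4*W**2))*W) = 0*(W*(1/2 - 1/(4*W**2))) = 0)
58*(c(-12, 5) + 87) = 58*(0 + 87) = 58*87 = 5046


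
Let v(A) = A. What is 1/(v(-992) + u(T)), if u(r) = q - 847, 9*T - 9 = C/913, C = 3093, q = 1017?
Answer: -1/822 ≈ -0.0012165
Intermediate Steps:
T = 3770/2739 (T = 1 + (3093/913)/9 = 1 + (3093*(1/913))/9 = 1 + (⅑)*(3093/913) = 1 + 1031/2739 = 3770/2739 ≈ 1.3764)
u(r) = 170 (u(r) = 1017 - 847 = 170)
1/(v(-992) + u(T)) = 1/(-992 + 170) = 1/(-822) = -1/822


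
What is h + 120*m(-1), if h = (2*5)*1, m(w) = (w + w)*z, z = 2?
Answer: -470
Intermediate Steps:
m(w) = 4*w (m(w) = (w + w)*2 = (2*w)*2 = 4*w)
h = 10 (h = 10*1 = 10)
h + 120*m(-1) = 10 + 120*(4*(-1)) = 10 + 120*(-4) = 10 - 480 = -470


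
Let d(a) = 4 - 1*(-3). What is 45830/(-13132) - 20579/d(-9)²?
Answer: -2780501/6566 ≈ -423.47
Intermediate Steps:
d(a) = 7 (d(a) = 4 + 3 = 7)
45830/(-13132) - 20579/d(-9)² = 45830/(-13132) - 20579/(7²) = 45830*(-1/13132) - 20579/49 = -22915/6566 - 20579*1/49 = -22915/6566 - 20579/49 = -2780501/6566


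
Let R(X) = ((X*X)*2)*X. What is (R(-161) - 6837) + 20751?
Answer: -8332648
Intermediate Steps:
R(X) = 2*X³ (R(X) = (X²*2)*X = (2*X²)*X = 2*X³)
(R(-161) - 6837) + 20751 = (2*(-161)³ - 6837) + 20751 = (2*(-4173281) - 6837) + 20751 = (-8346562 - 6837) + 20751 = -8353399 + 20751 = -8332648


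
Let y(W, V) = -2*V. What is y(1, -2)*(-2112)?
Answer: -8448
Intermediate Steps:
y(1, -2)*(-2112) = -2*(-2)*(-2112) = 4*(-2112) = -8448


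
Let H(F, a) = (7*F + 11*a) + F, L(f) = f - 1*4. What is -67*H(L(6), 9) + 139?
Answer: -7566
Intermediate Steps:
L(f) = -4 + f (L(f) = f - 4 = -4 + f)
H(F, a) = 8*F + 11*a
-67*H(L(6), 9) + 139 = -67*(8*(-4 + 6) + 11*9) + 139 = -67*(8*2 + 99) + 139 = -67*(16 + 99) + 139 = -67*115 + 139 = -7705 + 139 = -7566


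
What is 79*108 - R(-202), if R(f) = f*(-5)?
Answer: 7522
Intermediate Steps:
R(f) = -5*f
79*108 - R(-202) = 79*108 - (-5)*(-202) = 8532 - 1*1010 = 8532 - 1010 = 7522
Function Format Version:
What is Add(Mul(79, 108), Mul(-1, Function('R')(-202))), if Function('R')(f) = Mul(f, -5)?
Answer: 7522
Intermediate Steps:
Function('R')(f) = Mul(-5, f)
Add(Mul(79, 108), Mul(-1, Function('R')(-202))) = Add(Mul(79, 108), Mul(-1, Mul(-5, -202))) = Add(8532, Mul(-1, 1010)) = Add(8532, -1010) = 7522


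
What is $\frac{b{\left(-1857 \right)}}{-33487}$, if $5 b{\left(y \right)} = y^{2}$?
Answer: $- \frac{3448449}{167435} \approx -20.596$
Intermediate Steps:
$b{\left(y \right)} = \frac{y^{2}}{5}$
$\frac{b{\left(-1857 \right)}}{-33487} = \frac{\frac{1}{5} \left(-1857\right)^{2}}{-33487} = \frac{1}{5} \cdot 3448449 \left(- \frac{1}{33487}\right) = \frac{3448449}{5} \left(- \frac{1}{33487}\right) = - \frac{3448449}{167435}$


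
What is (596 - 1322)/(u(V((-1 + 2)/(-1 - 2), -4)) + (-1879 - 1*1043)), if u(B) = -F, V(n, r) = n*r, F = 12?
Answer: 121/489 ≈ 0.24744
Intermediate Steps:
u(B) = -12 (u(B) = -1*12 = -12)
(596 - 1322)/(u(V((-1 + 2)/(-1 - 2), -4)) + (-1879 - 1*1043)) = (596 - 1322)/(-12 + (-1879 - 1*1043)) = -726/(-12 + (-1879 - 1043)) = -726/(-12 - 2922) = -726/(-2934) = -726*(-1/2934) = 121/489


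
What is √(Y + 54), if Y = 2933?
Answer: √2987 ≈ 54.653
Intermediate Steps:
√(Y + 54) = √(2933 + 54) = √2987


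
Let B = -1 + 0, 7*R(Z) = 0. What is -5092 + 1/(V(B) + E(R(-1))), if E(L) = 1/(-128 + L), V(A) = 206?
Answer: -134260636/26367 ≈ -5092.0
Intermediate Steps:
R(Z) = 0 (R(Z) = (⅐)*0 = 0)
B = -1
-5092 + 1/(V(B) + E(R(-1))) = -5092 + 1/(206 + 1/(-128 + 0)) = -5092 + 1/(206 + 1/(-128)) = -5092 + 1/(206 - 1/128) = -5092 + 1/(26367/128) = -5092 + 128/26367 = -134260636/26367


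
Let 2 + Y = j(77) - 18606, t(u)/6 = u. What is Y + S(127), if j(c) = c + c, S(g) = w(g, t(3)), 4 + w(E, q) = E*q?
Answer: -16172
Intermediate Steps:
t(u) = 6*u
w(E, q) = -4 + E*q
S(g) = -4 + 18*g (S(g) = -4 + g*(6*3) = -4 + g*18 = -4 + 18*g)
j(c) = 2*c
Y = -18454 (Y = -2 + (2*77 - 18606) = -2 + (154 - 18606) = -2 - 18452 = -18454)
Y + S(127) = -18454 + (-4 + 18*127) = -18454 + (-4 + 2286) = -18454 + 2282 = -16172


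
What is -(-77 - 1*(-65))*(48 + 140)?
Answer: 2256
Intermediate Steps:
-(-77 - 1*(-65))*(48 + 140) = -(-77 + 65)*188 = -(-12)*188 = -1*(-2256) = 2256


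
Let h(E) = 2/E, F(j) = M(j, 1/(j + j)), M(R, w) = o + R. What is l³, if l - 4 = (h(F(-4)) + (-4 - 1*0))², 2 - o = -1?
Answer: 64000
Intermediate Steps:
o = 3 (o = 2 - 1*(-1) = 2 + 1 = 3)
M(R, w) = 3 + R
F(j) = 3 + j
l = 40 (l = 4 + (2/(3 - 4) + (-4 - 1*0))² = 4 + (2/(-1) + (-4 + 0))² = 4 + (2*(-1) - 4)² = 4 + (-2 - 4)² = 4 + (-6)² = 4 + 36 = 40)
l³ = 40³ = 64000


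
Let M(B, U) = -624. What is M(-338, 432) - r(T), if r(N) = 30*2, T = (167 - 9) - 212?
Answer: -684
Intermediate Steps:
T = -54 (T = 158 - 212 = -54)
r(N) = 60
M(-338, 432) - r(T) = -624 - 1*60 = -624 - 60 = -684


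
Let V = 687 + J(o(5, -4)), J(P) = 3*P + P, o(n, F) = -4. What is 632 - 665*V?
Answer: -445583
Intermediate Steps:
J(P) = 4*P
V = 671 (V = 687 + 4*(-4) = 687 - 16 = 671)
632 - 665*V = 632 - 665*671 = 632 - 446215 = -445583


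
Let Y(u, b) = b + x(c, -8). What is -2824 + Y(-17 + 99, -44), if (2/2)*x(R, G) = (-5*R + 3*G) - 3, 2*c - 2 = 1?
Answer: -5805/2 ≈ -2902.5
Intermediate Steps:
c = 3/2 (c = 1 + (1/2)*1 = 1 + 1/2 = 3/2 ≈ 1.5000)
x(R, G) = -3 - 5*R + 3*G (x(R, G) = (-5*R + 3*G) - 3 = -3 - 5*R + 3*G)
Y(u, b) = -69/2 + b (Y(u, b) = b + (-3 - 5*3/2 + 3*(-8)) = b + (-3 - 15/2 - 24) = b - 69/2 = -69/2 + b)
-2824 + Y(-17 + 99, -44) = -2824 + (-69/2 - 44) = -2824 - 157/2 = -5805/2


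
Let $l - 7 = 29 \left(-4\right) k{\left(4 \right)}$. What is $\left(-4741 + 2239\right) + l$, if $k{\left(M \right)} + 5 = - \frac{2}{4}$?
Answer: $-1857$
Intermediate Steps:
$k{\left(M \right)} = - \frac{11}{2}$ ($k{\left(M \right)} = -5 - \frac{2}{4} = -5 - \frac{1}{2} = - \frac{11}{2}$)
$l = 645$ ($l = 7 + 29 \left(-4\right) \left(- \frac{11}{2}\right) = 7 - -638 = 7 + 638 = 645$)
$\left(-4741 + 2239\right) + l = \left(-4741 + 2239\right) + 645 = -2502 + 645 = -1857$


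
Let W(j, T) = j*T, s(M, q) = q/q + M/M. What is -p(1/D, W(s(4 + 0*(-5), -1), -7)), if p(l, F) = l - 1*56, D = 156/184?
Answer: 2138/39 ≈ 54.820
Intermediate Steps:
D = 39/46 (D = 156*(1/184) = 39/46 ≈ 0.84783)
s(M, q) = 2 (s(M, q) = 1 + 1 = 2)
W(j, T) = T*j
p(l, F) = -56 + l (p(l, F) = l - 56 = -56 + l)
-p(1/D, W(s(4 + 0*(-5), -1), -7)) = -(-56 + 1/(39/46)) = -(-56 + 46/39) = -1*(-2138/39) = 2138/39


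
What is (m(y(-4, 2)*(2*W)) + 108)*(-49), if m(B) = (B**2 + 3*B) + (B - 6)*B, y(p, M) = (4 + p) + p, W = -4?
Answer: -100940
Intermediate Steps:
y(p, M) = 4 + 2*p
m(B) = B**2 + 3*B + B*(-6 + B) (m(B) = (B**2 + 3*B) + (-6 + B)*B = (B**2 + 3*B) + B*(-6 + B) = B**2 + 3*B + B*(-6 + B))
(m(y(-4, 2)*(2*W)) + 108)*(-49) = (((4 + 2*(-4))*(2*(-4)))*(-3 + 2*((4 + 2*(-4))*(2*(-4)))) + 108)*(-49) = (((4 - 8)*(-8))*(-3 + 2*((4 - 8)*(-8))) + 108)*(-49) = ((-4*(-8))*(-3 + 2*(-4*(-8))) + 108)*(-49) = (32*(-3 + 2*32) + 108)*(-49) = (32*(-3 + 64) + 108)*(-49) = (32*61 + 108)*(-49) = (1952 + 108)*(-49) = 2060*(-49) = -100940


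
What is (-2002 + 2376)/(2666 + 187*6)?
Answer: 187/1894 ≈ 0.098733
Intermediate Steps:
(-2002 + 2376)/(2666 + 187*6) = 374/(2666 + 1122) = 374/3788 = 374*(1/3788) = 187/1894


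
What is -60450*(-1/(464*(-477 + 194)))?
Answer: -30225/65656 ≈ -0.46035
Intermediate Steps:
-60450*(-1/(464*(-477 + 194))) = -60450/((-283*(-464))) = -60450/131312 = -60450*1/131312 = -30225/65656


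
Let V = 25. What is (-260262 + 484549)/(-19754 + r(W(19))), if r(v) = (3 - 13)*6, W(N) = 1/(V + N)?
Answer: -224287/19814 ≈ -11.320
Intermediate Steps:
W(N) = 1/(25 + N)
r(v) = -60 (r(v) = -10*6 = -60)
(-260262 + 484549)/(-19754 + r(W(19))) = (-260262 + 484549)/(-19754 - 60) = 224287/(-19814) = 224287*(-1/19814) = -224287/19814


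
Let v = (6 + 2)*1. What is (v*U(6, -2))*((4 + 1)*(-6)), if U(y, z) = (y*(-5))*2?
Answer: 14400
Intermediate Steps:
U(y, z) = -10*y (U(y, z) = -5*y*2 = -10*y)
v = 8 (v = 8*1 = 8)
(v*U(6, -2))*((4 + 1)*(-6)) = (8*(-10*6))*((4 + 1)*(-6)) = (8*(-60))*(5*(-6)) = -480*(-30) = 14400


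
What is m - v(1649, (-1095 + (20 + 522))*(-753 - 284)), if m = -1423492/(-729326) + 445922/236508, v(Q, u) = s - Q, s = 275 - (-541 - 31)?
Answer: 34750004877031/43122858402 ≈ 805.84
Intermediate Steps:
s = 847 (s = 275 - 1*(-572) = 275 + 572 = 847)
v(Q, u) = 847 - Q
m = 165472438627/43122858402 (m = -1423492*(-1/729326) + 445922*(1/236508) = 711746/364663 + 222961/118254 = 165472438627/43122858402 ≈ 3.8372)
m - v(1649, (-1095 + (20 + 522))*(-753 - 284)) = 165472438627/43122858402 - (847 - 1*1649) = 165472438627/43122858402 - (847 - 1649) = 165472438627/43122858402 - 1*(-802) = 165472438627/43122858402 + 802 = 34750004877031/43122858402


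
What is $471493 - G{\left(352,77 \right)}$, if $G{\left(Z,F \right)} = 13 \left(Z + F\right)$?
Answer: $465916$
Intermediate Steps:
$G{\left(Z,F \right)} = 13 F + 13 Z$ ($G{\left(Z,F \right)} = 13 \left(F + Z\right) = 13 F + 13 Z$)
$471493 - G{\left(352,77 \right)} = 471493 - \left(13 \cdot 77 + 13 \cdot 352\right) = 471493 - \left(1001 + 4576\right) = 471493 - 5577 = 465916$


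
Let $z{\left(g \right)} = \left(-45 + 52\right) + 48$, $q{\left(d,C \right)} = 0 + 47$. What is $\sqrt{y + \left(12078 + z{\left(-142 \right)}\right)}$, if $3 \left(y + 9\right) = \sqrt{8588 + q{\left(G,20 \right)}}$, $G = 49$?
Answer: $\frac{\sqrt{109116 + 3 \sqrt{8635}}}{3} \approx 110.25$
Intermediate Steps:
$q{\left(d,C \right)} = 47$
$z{\left(g \right)} = 55$ ($z{\left(g \right)} = 7 + 48 = 55$)
$y = -9 + \frac{\sqrt{8635}}{3}$ ($y = -9 + \frac{\sqrt{8588 + 47}}{3} = -9 + \frac{\sqrt{8635}}{3} \approx 21.975$)
$\sqrt{y + \left(12078 + z{\left(-142 \right)}\right)} = \sqrt{\left(-9 + \frac{\sqrt{8635}}{3}\right) + \left(12078 + 55\right)} = \sqrt{\left(-9 + \frac{\sqrt{8635}}{3}\right) + 12133} = \sqrt{12124 + \frac{\sqrt{8635}}{3}}$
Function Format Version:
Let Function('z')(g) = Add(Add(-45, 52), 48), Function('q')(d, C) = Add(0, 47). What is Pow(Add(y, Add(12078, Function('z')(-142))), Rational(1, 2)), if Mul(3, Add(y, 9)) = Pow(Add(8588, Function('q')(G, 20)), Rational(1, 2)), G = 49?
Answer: Mul(Rational(1, 3), Pow(Add(109116, Mul(3, Pow(8635, Rational(1, 2)))), Rational(1, 2))) ≈ 110.25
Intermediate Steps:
Function('q')(d, C) = 47
Function('z')(g) = 55 (Function('z')(g) = Add(7, 48) = 55)
y = Add(-9, Mul(Rational(1, 3), Pow(8635, Rational(1, 2)))) (y = Add(-9, Mul(Rational(1, 3), Pow(Add(8588, 47), Rational(1, 2)))) = Add(-9, Mul(Rational(1, 3), Pow(8635, Rational(1, 2)))) ≈ 21.975)
Pow(Add(y, Add(12078, Function('z')(-142))), Rational(1, 2)) = Pow(Add(Add(-9, Mul(Rational(1, 3), Pow(8635, Rational(1, 2)))), Add(12078, 55)), Rational(1, 2)) = Pow(Add(Add(-9, Mul(Rational(1, 3), Pow(8635, Rational(1, 2)))), 12133), Rational(1, 2)) = Pow(Add(12124, Mul(Rational(1, 3), Pow(8635, Rational(1, 2)))), Rational(1, 2))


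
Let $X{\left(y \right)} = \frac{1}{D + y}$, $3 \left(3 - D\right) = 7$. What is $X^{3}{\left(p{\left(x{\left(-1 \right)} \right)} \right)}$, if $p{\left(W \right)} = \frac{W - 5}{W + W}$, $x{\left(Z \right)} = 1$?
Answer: $- \frac{27}{64} \approx -0.42188$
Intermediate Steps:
$D = \frac{2}{3}$ ($D = 3 - \frac{7}{3} = \frac{2}{3} \approx 0.66667$)
$p{\left(W \right)} = \frac{-5 + W}{2 W}$
$X{\left(y \right)} = \frac{1}{\frac{2}{3} + y}$
$X^{3}{\left(p{\left(x{\left(-1 \right)} \right)} \right)} = \left(\frac{3}{2 + 3 \frac{-5 + 1}{2 \cdot 1}}\right)^{3} = \left(\frac{3}{2 + 3 \cdot \frac{1}{2} \cdot 1 \left(-4\right)}\right)^{3} = \left(\frac{3}{2 + 3 \left(-2\right)}\right)^{3} = \left(\frac{3}{2 - 6}\right)^{3} = \left(\frac{3}{-4}\right)^{3} = \left(3 \left(- \frac{1}{4}\right)\right)^{3} = \left(- \frac{3}{4}\right)^{3} = - \frac{27}{64}$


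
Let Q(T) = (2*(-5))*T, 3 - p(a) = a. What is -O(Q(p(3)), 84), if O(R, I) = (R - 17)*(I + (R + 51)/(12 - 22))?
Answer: 13413/10 ≈ 1341.3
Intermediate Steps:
p(a) = 3 - a
Q(T) = -10*T
O(R, I) = (-17 + R)*(-51/10 + I - R/10) (O(R, I) = (-17 + R)*(I + (51 + R)/(-10)) = (-17 + R)*(I + (51 + R)*(-⅒)) = (-17 + R)*(I + (-51/10 - R/10)) = (-17 + R)*(-51/10 + I - R/10))
-O(Q(p(3)), 84) = -(867/10 - 17*84 - (-34)*(3 - 1*3) - 100*(3 - 1*3)²/10 + 84*(-10*(3 - 1*3))) = -(867/10 - 1428 - (-34)*(3 - 3) - 100*(3 - 3)²/10 + 84*(-10*(3 - 3))) = -(867/10 - 1428 - (-34)*0 - (-10*0)²/10 + 84*(-10*0)) = -(867/10 - 1428 - 17/5*0 - ⅒*0² + 84*0) = -(867/10 - 1428 + 0 - ⅒*0 + 0) = -(867/10 - 1428 + 0 + 0 + 0) = -1*(-13413/10) = 13413/10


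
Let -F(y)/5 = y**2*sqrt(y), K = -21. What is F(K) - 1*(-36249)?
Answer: 36249 - 2205*I*sqrt(21) ≈ 36249.0 - 10105.0*I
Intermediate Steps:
F(y) = -5*y**(5/2) (F(y) = -5*y**2*sqrt(y) = -5*y**(5/2))
F(K) - 1*(-36249) = -2205*I*sqrt(21) - 1*(-36249) = -2205*I*sqrt(21) + 36249 = 36249 - 2205*I*sqrt(21)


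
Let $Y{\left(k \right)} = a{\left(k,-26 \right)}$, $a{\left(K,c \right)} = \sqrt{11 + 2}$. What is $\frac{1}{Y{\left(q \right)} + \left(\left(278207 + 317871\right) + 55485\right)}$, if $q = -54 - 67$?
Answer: $\frac{651563}{424534342956} - \frac{\sqrt{13}}{424534342956} \approx 1.5348 \cdot 10^{-6}$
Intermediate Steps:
$q = -121$ ($q = -54 - 67 = -121$)
$a{\left(K,c \right)} = \sqrt{13}$
$Y{\left(k \right)} = \sqrt{13}$
$\frac{1}{Y{\left(q \right)} + \left(\left(278207 + 317871\right) + 55485\right)} = \frac{1}{\sqrt{13} + \left(\left(278207 + 317871\right) + 55485\right)} = \frac{1}{\sqrt{13} + \left(596078 + 55485\right)} = \frac{1}{\sqrt{13} + 651563} = \frac{1}{651563 + \sqrt{13}}$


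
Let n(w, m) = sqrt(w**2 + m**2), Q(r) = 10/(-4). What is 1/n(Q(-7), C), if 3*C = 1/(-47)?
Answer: 282*sqrt(2941)/38233 ≈ 0.40000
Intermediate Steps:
Q(r) = -5/2 (Q(r) = 10*(-1/4) = -5/2)
C = -1/141 (C = (1/3)/(-47) = (1/3)*(-1/47) = -1/141 ≈ -0.0070922)
n(w, m) = sqrt(m**2 + w**2)
1/n(Q(-7), C) = 1/(sqrt((-1/141)**2 + (-5/2)**2)) = 1/(sqrt(1/19881 + 25/4)) = 1/(sqrt(497029/79524)) = 1/(13*sqrt(2941)/282) = 282*sqrt(2941)/38233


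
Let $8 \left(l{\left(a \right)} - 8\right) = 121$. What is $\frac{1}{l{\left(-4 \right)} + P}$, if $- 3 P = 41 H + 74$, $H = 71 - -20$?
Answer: $- \frac{24}{29885} \approx -0.00080308$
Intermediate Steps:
$H = 91$ ($H = 71 + 20 = 91$)
$P = - \frac{3805}{3}$ ($P = - \frac{41 \cdot 91 + 74}{3} = - \frac{3731 + 74}{3} = \left(- \frac{1}{3}\right) 3805 = - \frac{3805}{3} \approx -1268.3$)
$l{\left(a \right)} = \frac{185}{8}$ ($l{\left(a \right)} = 8 + \frac{1}{8} \cdot 121 = 8 + \frac{121}{8} = \frac{185}{8}$)
$\frac{1}{l{\left(-4 \right)} + P} = \frac{1}{\frac{185}{8} - \frac{3805}{3}} = \frac{1}{- \frac{29885}{24}} = - \frac{24}{29885}$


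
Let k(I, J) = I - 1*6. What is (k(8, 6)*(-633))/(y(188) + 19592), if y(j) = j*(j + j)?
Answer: -633/45140 ≈ -0.014023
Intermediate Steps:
k(I, J) = -6 + I (k(I, J) = I - 6 = -6 + I)
y(j) = 2*j² (y(j) = j*(2*j) = 2*j²)
(k(8, 6)*(-633))/(y(188) + 19592) = ((-6 + 8)*(-633))/(2*188² + 19592) = (2*(-633))/(2*35344 + 19592) = -1266/(70688 + 19592) = -1266/90280 = -1266*1/90280 = -633/45140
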